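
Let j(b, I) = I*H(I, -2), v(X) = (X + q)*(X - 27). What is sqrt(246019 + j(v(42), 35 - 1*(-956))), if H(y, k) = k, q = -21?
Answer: sqrt(244037) ≈ 494.00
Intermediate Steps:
v(X) = (-27 + X)*(-21 + X) (v(X) = (X - 21)*(X - 27) = (-21 + X)*(-27 + X) = (-27 + X)*(-21 + X))
j(b, I) = -2*I (j(b, I) = I*(-2) = -2*I)
sqrt(246019 + j(v(42), 35 - 1*(-956))) = sqrt(246019 - 2*(35 - 1*(-956))) = sqrt(246019 - 2*(35 + 956)) = sqrt(246019 - 2*991) = sqrt(246019 - 1982) = sqrt(244037)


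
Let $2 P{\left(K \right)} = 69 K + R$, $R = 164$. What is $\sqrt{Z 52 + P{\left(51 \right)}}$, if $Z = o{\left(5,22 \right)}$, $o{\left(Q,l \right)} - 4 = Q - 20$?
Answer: $\frac{\sqrt{5078}}{2} \approx 35.63$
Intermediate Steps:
$o{\left(Q,l \right)} = -16 + Q$ ($o{\left(Q,l \right)} = 4 + \left(Q - 20\right) = 4 + \left(-20 + Q\right) = -16 + Q$)
$Z = -11$ ($Z = -16 + 5 = -11$)
$P{\left(K \right)} = 82 + \frac{69 K}{2}$ ($P{\left(K \right)} = \frac{69 K + 164}{2} = \frac{164 + 69 K}{2} = 82 + \frac{69 K}{2}$)
$\sqrt{Z 52 + P{\left(51 \right)}} = \sqrt{\left(-11\right) 52 + \left(82 + \frac{69}{2} \cdot 51\right)} = \sqrt{-572 + \left(82 + \frac{3519}{2}\right)} = \sqrt{-572 + \frac{3683}{2}} = \sqrt{\frac{2539}{2}} = \frac{\sqrt{5078}}{2}$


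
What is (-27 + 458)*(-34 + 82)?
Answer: 20688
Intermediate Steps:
(-27 + 458)*(-34 + 82) = 431*48 = 20688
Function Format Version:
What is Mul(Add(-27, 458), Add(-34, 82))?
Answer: 20688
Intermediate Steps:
Mul(Add(-27, 458), Add(-34, 82)) = Mul(431, 48) = 20688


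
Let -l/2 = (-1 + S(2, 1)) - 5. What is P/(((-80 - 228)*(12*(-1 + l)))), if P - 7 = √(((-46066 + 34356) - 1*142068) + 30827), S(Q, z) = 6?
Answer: 1/528 + I*√122951/3696 ≈ 0.0018939 + 0.094871*I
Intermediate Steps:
l = 0 (l = -2*((-1 + 6) - 5) = -2*(5 - 5) = -2*0 = 0)
P = 7 + I*√122951 (P = 7 + √(((-46066 + 34356) - 1*142068) + 30827) = 7 + √((-11710 - 142068) + 30827) = 7 + √(-153778 + 30827) = 7 + √(-122951) = 7 + I*√122951 ≈ 7.0 + 350.64*I)
P/(((-80 - 228)*(12*(-1 + l)))) = (7 + I*√122951)/(((-80 - 228)*(12*(-1 + 0)))) = (7 + I*√122951)/((-3696*(-1))) = (7 + I*√122951)/((-308*(-12))) = (7 + I*√122951)/3696 = (7 + I*√122951)*(1/3696) = 1/528 + I*√122951/3696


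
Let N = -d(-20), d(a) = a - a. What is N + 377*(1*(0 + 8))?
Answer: 3016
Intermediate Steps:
d(a) = 0
N = 0 (N = -1*0 = 0)
N + 377*(1*(0 + 8)) = 0 + 377*(1*(0 + 8)) = 0 + 377*(1*8) = 0 + 377*8 = 0 + 3016 = 3016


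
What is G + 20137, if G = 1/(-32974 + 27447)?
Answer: 111297198/5527 ≈ 20137.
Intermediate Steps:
G = -1/5527 (G = 1/(-5527) = -1/5527 ≈ -0.00018093)
G + 20137 = -1/5527 + 20137 = 111297198/5527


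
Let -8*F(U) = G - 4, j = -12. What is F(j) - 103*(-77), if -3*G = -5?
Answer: 190351/24 ≈ 7931.3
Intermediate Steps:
G = 5/3 (G = -1/3*(-5) = 5/3 ≈ 1.6667)
F(U) = 7/24 (F(U) = -(5/3 - 4)/8 = -1/8*(-7/3) = 7/24)
F(j) - 103*(-77) = 7/24 - 103*(-77) = 7/24 + 7931 = 190351/24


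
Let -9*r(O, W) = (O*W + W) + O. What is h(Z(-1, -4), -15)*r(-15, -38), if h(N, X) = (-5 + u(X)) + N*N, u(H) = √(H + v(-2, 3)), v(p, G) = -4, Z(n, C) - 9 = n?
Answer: -30503/9 - 517*I*√19/9 ≈ -3389.2 - 250.39*I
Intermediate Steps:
Z(n, C) = 9 + n
r(O, W) = -O/9 - W/9 - O*W/9 (r(O, W) = -((O*W + W) + O)/9 = -((W + O*W) + O)/9 = -(O + W + O*W)/9 = -O/9 - W/9 - O*W/9)
u(H) = √(-4 + H) (u(H) = √(H - 4) = √(-4 + H))
h(N, X) = -5 + N² + √(-4 + X) (h(N, X) = (-5 + √(-4 + X)) + N*N = (-5 + √(-4 + X)) + N² = -5 + N² + √(-4 + X))
h(Z(-1, -4), -15)*r(-15, -38) = (-5 + (9 - 1)² + √(-4 - 15))*(-⅑*(-15) - ⅑*(-38) - ⅑*(-15)*(-38)) = (-5 + 8² + √(-19))*(5/3 + 38/9 - 190/3) = (-5 + 64 + I*√19)*(-517/9) = (59 + I*√19)*(-517/9) = -30503/9 - 517*I*√19/9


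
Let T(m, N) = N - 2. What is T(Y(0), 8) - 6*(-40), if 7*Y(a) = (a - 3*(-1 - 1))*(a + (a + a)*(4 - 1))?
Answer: 246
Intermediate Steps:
Y(a) = a*(6 + a) (Y(a) = ((a - 3*(-1 - 1))*(a + (a + a)*(4 - 1)))/7 = ((a - 3*(-2))*(a + (2*a)*3))/7 = ((a + 6)*(a + 6*a))/7 = ((6 + a)*(7*a))/7 = (7*a*(6 + a))/7 = a*(6 + a))
T(m, N) = -2 + N
T(Y(0), 8) - 6*(-40) = (-2 + 8) - 6*(-40) = 6 + 240 = 246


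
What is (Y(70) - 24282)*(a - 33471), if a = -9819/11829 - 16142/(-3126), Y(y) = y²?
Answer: 3997576630029070/6162909 ≈ 6.4865e+8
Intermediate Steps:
a = 26708254/6162909 (a = -9819*1/11829 - 16142*(-1/3126) = -3273/3943 + 8071/1563 = 26708254/6162909 ≈ 4.3337)
(Y(70) - 24282)*(a - 33471) = (70² - 24282)*(26708254/6162909 - 33471) = (4900 - 24282)*(-206252018885/6162909) = -19382*(-206252018885/6162909) = 3997576630029070/6162909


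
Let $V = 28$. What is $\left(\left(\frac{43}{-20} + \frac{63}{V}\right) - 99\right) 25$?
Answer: $- \frac{4945}{2} \approx -2472.5$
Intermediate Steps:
$\left(\left(\frac{43}{-20} + \frac{63}{V}\right) - 99\right) 25 = \left(\left(\frac{43}{-20} + \frac{63}{28}\right) - 99\right) 25 = \left(\left(43 \left(- \frac{1}{20}\right) + 63 \cdot \frac{1}{28}\right) - 99\right) 25 = \left(\left(- \frac{43}{20} + \frac{9}{4}\right) - 99\right) 25 = \left(\frac{1}{10} - 99\right) 25 = \left(- \frac{989}{10}\right) 25 = - \frac{4945}{2}$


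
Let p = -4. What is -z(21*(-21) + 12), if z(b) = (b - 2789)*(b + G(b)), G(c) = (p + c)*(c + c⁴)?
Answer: -47195772538581810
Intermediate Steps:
G(c) = (-4 + c)*(c + c⁴)
z(b) = (-2789 + b)*(b + b*(-4 + b + b⁴ - 4*b³)) (z(b) = (b - 2789)*(b + b*(-4 + b + b⁴ - 4*b³)) = (-2789 + b)*(b + b*(-4 + b + b⁴ - 4*b³)))
-z(21*(-21) + 12) = -(21*(-21) + 12)*(8367 + (21*(-21) + 12)² + (21*(-21) + 12)⁵ - 2793*(21*(-21) + 12)⁴ - 2792*(21*(-21) + 12) + 11156*(21*(-21) + 12)³) = -(-441 + 12)*(8367 + (-441 + 12)² + (-441 + 12)⁵ - 2793*(-441 + 12)⁴ - 2792*(-441 + 12) + 11156*(-441 + 12)³) = -(-429)*(8367 + (-429)² + (-429)⁵ - 2793*(-429)⁴ - 2792*(-429) + 11156*(-429)³) = -(-429)*(8367 + 184041 - 14530697473149 - 2793*33871089681 + 1197768 + 11156*(-78953589)) = -(-429)*(8367 + 184041 - 14530697473149 - 94601953479033 + 1197768 - 880806238884) = -(-429)*(-110013455800890) = -1*47195772538581810 = -47195772538581810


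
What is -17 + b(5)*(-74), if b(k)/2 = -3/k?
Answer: 359/5 ≈ 71.800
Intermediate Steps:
b(k) = -6/k (b(k) = 2*(-3/k) = -6/k)
-17 + b(5)*(-74) = -17 - 6/5*(-74) = -17 + 444/5 = 359/5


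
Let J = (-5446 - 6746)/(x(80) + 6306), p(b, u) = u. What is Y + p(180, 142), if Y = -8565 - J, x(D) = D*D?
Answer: -53505223/6353 ≈ -8422.0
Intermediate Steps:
x(D) = D**2
J = -6096/6353 (J = (-5446 - 6746)/(80**2 + 6306) = -12192/(6400 + 6306) = -12192/12706 = -12192*1/12706 = -6096/6353 ≈ -0.95955)
Y = -54407349/6353 (Y = -8565 - 1*(-6096/6353) = -8565 + 6096/6353 = -54407349/6353 ≈ -8564.0)
Y + p(180, 142) = -54407349/6353 + 142 = -53505223/6353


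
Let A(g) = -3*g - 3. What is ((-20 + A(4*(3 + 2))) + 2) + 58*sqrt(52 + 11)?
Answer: -81 + 174*sqrt(7) ≈ 379.36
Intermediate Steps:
A(g) = -3 - 3*g
((-20 + A(4*(3 + 2))) + 2) + 58*sqrt(52 + 11) = ((-20 + (-3 - 12*(3 + 2))) + 2) + 58*sqrt(52 + 11) = ((-20 + (-3 - 12*5)) + 2) + 58*sqrt(63) = ((-20 + (-3 - 3*20)) + 2) + 58*(3*sqrt(7)) = ((-20 + (-3 - 60)) + 2) + 174*sqrt(7) = ((-20 - 63) + 2) + 174*sqrt(7) = (-83 + 2) + 174*sqrt(7) = -81 + 174*sqrt(7)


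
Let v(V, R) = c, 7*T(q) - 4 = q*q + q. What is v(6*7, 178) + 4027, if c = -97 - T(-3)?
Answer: 27500/7 ≈ 3928.6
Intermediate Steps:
T(q) = 4/7 + q/7 + q²/7 (T(q) = 4/7 + (q*q + q)/7 = 4/7 + (q² + q)/7 = 4/7 + (q + q²)/7 = 4/7 + (q/7 + q²/7) = 4/7 + q/7 + q²/7)
c = -689/7 (c = -97 - (4/7 + (⅐)*(-3) + (⅐)*(-3)²) = -97 - (4/7 - 3/7 + (⅐)*9) = -97 - (4/7 - 3/7 + 9/7) = -97 - 1*10/7 = -97 - 10/7 = -689/7 ≈ -98.429)
v(V, R) = -689/7
v(6*7, 178) + 4027 = -689/7 + 4027 = 27500/7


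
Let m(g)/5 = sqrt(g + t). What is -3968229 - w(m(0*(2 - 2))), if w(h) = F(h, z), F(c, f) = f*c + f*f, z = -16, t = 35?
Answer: -3968485 + 80*sqrt(35) ≈ -3.9680e+6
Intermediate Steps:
m(g) = 5*sqrt(35 + g) (m(g) = 5*sqrt(g + 35) = 5*sqrt(35 + g))
F(c, f) = f**2 + c*f (F(c, f) = c*f + f**2 = f**2 + c*f)
w(h) = 256 - 16*h (w(h) = -16*(h - 16) = -16*(-16 + h) = 256 - 16*h)
-3968229 - w(m(0*(2 - 2))) = -3968229 - (256 - 80*sqrt(35 + 0*(2 - 2))) = -3968229 - (256 - 80*sqrt(35 + 0*0)) = -3968229 - (256 - 80*sqrt(35 + 0)) = -3968229 - (256 - 80*sqrt(35)) = -3968229 + (-256 + 80*sqrt(35)) = -3968485 + 80*sqrt(35)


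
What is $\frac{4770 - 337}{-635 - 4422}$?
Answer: $- \frac{341}{389} \approx -0.87661$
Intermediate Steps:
$\frac{4770 - 337}{-635 - 4422} = \frac{4433}{-5057} = 4433 \left(- \frac{1}{5057}\right) = - \frac{341}{389}$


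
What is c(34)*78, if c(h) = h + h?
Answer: 5304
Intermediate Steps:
c(h) = 2*h
c(34)*78 = (2*34)*78 = 68*78 = 5304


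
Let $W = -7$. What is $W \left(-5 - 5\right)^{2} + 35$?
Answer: $-665$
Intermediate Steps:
$W \left(-5 - 5\right)^{2} + 35 = - 7 \left(-5 - 5\right)^{2} + 35 = - 7 \left(-10\right)^{2} + 35 = \left(-7\right) 100 + 35 = -700 + 35 = -665$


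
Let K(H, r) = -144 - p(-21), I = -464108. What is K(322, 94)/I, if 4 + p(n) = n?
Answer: 119/464108 ≈ 0.00025641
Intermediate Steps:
p(n) = -4 + n
K(H, r) = -119 (K(H, r) = -144 - (-4 - 21) = -144 - 1*(-25) = -144 + 25 = -119)
K(322, 94)/I = -119/(-464108) = -119*(-1/464108) = 119/464108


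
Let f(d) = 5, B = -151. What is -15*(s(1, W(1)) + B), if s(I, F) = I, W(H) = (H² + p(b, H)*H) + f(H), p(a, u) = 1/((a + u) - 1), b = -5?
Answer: 2250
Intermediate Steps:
p(a, u) = 1/(-1 + a + u)
W(H) = 5 + H² + H/(-6 + H) (W(H) = (H² + H/(-1 - 5 + H)) + 5 = (H² + H/(-6 + H)) + 5 = 5 + H² + H/(-6 + H))
-15*(s(1, W(1)) + B) = -15*(1 - 151) = -15*(-150) = 2250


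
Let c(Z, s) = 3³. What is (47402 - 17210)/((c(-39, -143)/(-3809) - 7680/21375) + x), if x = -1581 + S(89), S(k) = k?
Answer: -163876892400/8100303583 ≈ -20.231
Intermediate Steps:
c(Z, s) = 27
x = -1492 (x = -1581 + 89 = -1492)
(47402 - 17210)/((c(-39, -143)/(-3809) - 7680/21375) + x) = (47402 - 17210)/((27/(-3809) - 7680/21375) - 1492) = 30192/((27*(-1/3809) - 7680*1/21375) - 1492) = 30192/((-27/3809 - 512/1425) - 1492) = 30192/(-1988683/5427825 - 1492) = 30192/(-8100303583/5427825) = 30192*(-5427825/8100303583) = -163876892400/8100303583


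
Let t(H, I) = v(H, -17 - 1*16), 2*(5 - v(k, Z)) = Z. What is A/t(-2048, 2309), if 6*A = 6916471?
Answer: 6916471/129 ≈ 53616.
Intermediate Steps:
v(k, Z) = 5 - Z/2
t(H, I) = 43/2 (t(H, I) = 5 - (-17 - 1*16)/2 = 5 - (-17 - 16)/2 = 5 - ½*(-33) = 5 + 33/2 = 43/2)
A = 6916471/6 (A = (⅙)*6916471 = 6916471/6 ≈ 1.1527e+6)
A/t(-2048, 2309) = 6916471/(6*(43/2)) = (6916471/6)*(2/43) = 6916471/129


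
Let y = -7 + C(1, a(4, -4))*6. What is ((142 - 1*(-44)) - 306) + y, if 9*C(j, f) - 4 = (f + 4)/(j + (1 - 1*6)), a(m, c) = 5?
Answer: -755/6 ≈ -125.83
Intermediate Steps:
C(j, f) = 4/9 + (4 + f)/(9*(-5 + j)) (C(j, f) = 4/9 + ((f + 4)/(j + (1 - 1*6)))/9 = 4/9 + ((4 + f)/(j + (1 - 6)))/9 = 4/9 + ((4 + f)/(j - 5))/9 = 4/9 + ((4 + f)/(-5 + j))/9 = 4/9 + (4 + f)/(9*(-5 + j)))
y = -35/6 (y = -7 + ((-16 + 5 + 4*1)/(9*(-5 + 1)))*6 = -7 + ((⅑)*(-16 + 5 + 4)/(-4))*6 = -7 + ((⅑)*(-¼)*(-7))*6 = -7 + (7/36)*6 = -7 + 7/6 = -35/6 ≈ -5.8333)
((142 - 1*(-44)) - 306) + y = ((142 - 1*(-44)) - 306) - 35/6 = ((142 + 44) - 306) - 35/6 = (186 - 306) - 35/6 = -120 - 35/6 = -755/6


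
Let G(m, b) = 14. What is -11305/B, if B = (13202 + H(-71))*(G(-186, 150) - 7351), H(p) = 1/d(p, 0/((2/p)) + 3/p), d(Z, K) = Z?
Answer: 802655/6877270917 ≈ 0.00011671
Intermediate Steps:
H(p) = 1/p
B = -6877270917/71 (B = (13202 + 1/(-71))*(14 - 7351) = (13202 - 1/71)*(-7337) = (937341/71)*(-7337) = -6877270917/71 ≈ -9.6863e+7)
-11305/B = -11305/(-6877270917/71) = -11305*(-71/6877270917) = 802655/6877270917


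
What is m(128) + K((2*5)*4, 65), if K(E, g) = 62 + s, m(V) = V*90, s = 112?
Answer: 11694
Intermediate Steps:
m(V) = 90*V
K(E, g) = 174 (K(E, g) = 62 + 112 = 174)
m(128) + K((2*5)*4, 65) = 90*128 + 174 = 11520 + 174 = 11694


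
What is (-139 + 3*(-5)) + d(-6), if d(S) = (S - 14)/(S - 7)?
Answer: -1982/13 ≈ -152.46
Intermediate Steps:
d(S) = (-14 + S)/(-7 + S)
(-139 + 3*(-5)) + d(-6) = (-139 + 3*(-5)) + (-14 - 6)/(-7 - 6) = (-139 - 15) - 20/(-13) = -154 - 1/13*(-20) = -154 + 20/13 = -1982/13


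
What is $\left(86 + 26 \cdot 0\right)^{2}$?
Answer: $7396$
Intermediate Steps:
$\left(86 + 26 \cdot 0\right)^{2} = \left(86 + 0\right)^{2} = 86^{2} = 7396$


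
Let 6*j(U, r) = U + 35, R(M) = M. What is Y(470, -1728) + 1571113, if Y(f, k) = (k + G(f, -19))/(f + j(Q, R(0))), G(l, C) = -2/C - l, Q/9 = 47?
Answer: 48925904653/31141 ≈ 1.5711e+6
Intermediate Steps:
Q = 423 (Q = 9*47 = 423)
j(U, r) = 35/6 + U/6 (j(U, r) = (U + 35)/6 = (35 + U)/6 = 35/6 + U/6)
G(l, C) = -l - 2/C
Y(f, k) = (2/19 + k - f)/(229/3 + f) (Y(f, k) = (k + (-f - 2/(-19)))/(f + (35/6 + (⅙)*423)) = (k + (-f - 2*(-1/19)))/(f + (35/6 + 141/2)) = (k + (-f + 2/19))/(f + 229/3) = (k + (2/19 - f))/(229/3 + f) = (2/19 + k - f)/(229/3 + f))
Y(470, -1728) + 1571113 = 3*(2 - 19*470 + 19*(-1728))/(19*(229 + 3*470)) + 1571113 = 3*(2 - 8930 - 32832)/(19*(229 + 1410)) + 1571113 = (3/19)*(-41760)/1639 + 1571113 = (3/19)*(1/1639)*(-41760) + 1571113 = -125280/31141 + 1571113 = 48925904653/31141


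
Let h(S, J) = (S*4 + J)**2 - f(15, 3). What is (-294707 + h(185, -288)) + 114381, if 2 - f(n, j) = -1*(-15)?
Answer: 23991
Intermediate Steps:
f(n, j) = -13 (f(n, j) = 2 - (-1)*(-15) = 2 - 1*15 = 2 - 15 = -13)
h(S, J) = 13 + (J + 4*S)**2 (h(S, J) = (S*4 + J)**2 - 1*(-13) = (4*S + J)**2 + 13 = (J + 4*S)**2 + 13 = 13 + (J + 4*S)**2)
(-294707 + h(185, -288)) + 114381 = (-294707 + (13 + (-288 + 4*185)**2)) + 114381 = (-294707 + (13 + (-288 + 740)**2)) + 114381 = (-294707 + (13 + 452**2)) + 114381 = (-294707 + (13 + 204304)) + 114381 = (-294707 + 204317) + 114381 = -90390 + 114381 = 23991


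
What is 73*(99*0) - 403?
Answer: -403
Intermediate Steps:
73*(99*0) - 403 = 73*0 - 403 = 0 - 403 = -403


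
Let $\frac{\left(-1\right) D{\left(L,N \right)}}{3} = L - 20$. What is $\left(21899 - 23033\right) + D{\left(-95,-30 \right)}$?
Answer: $-789$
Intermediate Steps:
$D{\left(L,N \right)} = 60 - 3 L$ ($D{\left(L,N \right)} = - 3 \left(L - 20\right) = - 3 \left(-20 + L\right) = 60 - 3 L$)
$\left(21899 - 23033\right) + D{\left(-95,-30 \right)} = \left(21899 - 23033\right) + \left(60 - -285\right) = -1134 + \left(60 + 285\right) = -1134 + 345 = -789$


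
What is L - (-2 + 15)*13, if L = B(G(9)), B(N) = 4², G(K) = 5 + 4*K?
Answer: -153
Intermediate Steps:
B(N) = 16
L = 16
L - (-2 + 15)*13 = 16 - (-2 + 15)*13 = 16 - 13*13 = 16 - 1*169 = 16 - 169 = -153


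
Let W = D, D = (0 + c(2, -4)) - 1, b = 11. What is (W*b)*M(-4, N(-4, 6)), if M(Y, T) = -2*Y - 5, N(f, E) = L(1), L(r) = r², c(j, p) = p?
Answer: -165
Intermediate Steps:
N(f, E) = 1 (N(f, E) = 1² = 1)
M(Y, T) = -5 - 2*Y
D = -5 (D = (0 - 4) - 1 = -4 - 1 = -5)
W = -5
(W*b)*M(-4, N(-4, 6)) = (-5*11)*(-5 - 2*(-4)) = -55*(-5 + 8) = -55*3 = -165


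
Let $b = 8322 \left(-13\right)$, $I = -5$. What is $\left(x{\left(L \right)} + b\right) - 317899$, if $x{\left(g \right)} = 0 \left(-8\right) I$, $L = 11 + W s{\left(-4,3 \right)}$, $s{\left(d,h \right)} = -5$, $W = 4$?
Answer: $-426085$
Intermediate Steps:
$b = -108186$
$L = -9$ ($L = 11 + 4 \left(-5\right) = 11 - 20 = -9$)
$x{\left(g \right)} = 0$ ($x{\left(g \right)} = 0 \left(-8\right) \left(-5\right) = 0 \left(-5\right) = 0$)
$\left(x{\left(L \right)} + b\right) - 317899 = \left(0 - 108186\right) - 317899 = -108186 - 317899 = -426085$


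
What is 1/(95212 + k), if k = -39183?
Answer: 1/56029 ≈ 1.7848e-5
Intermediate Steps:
1/(95212 + k) = 1/(95212 - 39183) = 1/56029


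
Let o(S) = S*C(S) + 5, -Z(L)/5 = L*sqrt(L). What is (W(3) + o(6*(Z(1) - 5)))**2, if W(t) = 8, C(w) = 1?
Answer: 2209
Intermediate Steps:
Z(L) = -5*L**(3/2) (Z(L) = -5*L*sqrt(L) = -5*L**(3/2))
o(S) = 5 + S (o(S) = S*1 + 5 = S + 5 = 5 + S)
(W(3) + o(6*(Z(1) - 5)))**2 = (8 + (5 + 6*(-5*1**(3/2) - 5)))**2 = (8 + (5 + 6*(-5*1 - 5)))**2 = (8 + (5 + 6*(-5 - 5)))**2 = (8 + (5 + 6*(-10)))**2 = (8 + (5 - 60))**2 = (8 - 55)**2 = (-47)**2 = 2209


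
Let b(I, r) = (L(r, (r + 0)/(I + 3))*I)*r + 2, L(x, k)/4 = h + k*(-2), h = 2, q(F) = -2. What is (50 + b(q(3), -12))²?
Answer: 6492304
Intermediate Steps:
L(x, k) = 8 - 8*k (L(x, k) = 4*(2 + k*(-2)) = 4*(2 - 2*k) = 8 - 8*k)
b(I, r) = 2 + I*r*(8 - 8*r/(3 + I)) (b(I, r) = ((8 - 8*(r + 0)/(I + 3))*I)*r + 2 = ((8 - 8*r/(3 + I))*I)*r + 2 = (I*(8 - 8*r/(3 + I)))*r + 2 = I*r*(8 - 8*r/(3 + I)) + 2 = 2 + I*r*(8 - 8*r/(3 + I)))
(50 + b(q(3), -12))² = (50 + 2*(3 - 2 - 4*(-2)*(-12)*(-3 - 12 - 1*(-2)))/(3 - 2))² = (50 + 2*(3 - 2 - 4*(-2)*(-12)*(-3 - 12 + 2))/1)² = (50 + 2*1*(3 - 2 - 4*(-2)*(-12)*(-13)))² = (50 + 2*1*(3 - 2 + 1248))² = (50 + 2*1*1249)² = (50 + 2498)² = 2548² = 6492304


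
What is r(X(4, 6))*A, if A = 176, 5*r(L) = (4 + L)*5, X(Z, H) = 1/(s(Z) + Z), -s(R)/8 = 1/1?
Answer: 660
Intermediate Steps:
s(R) = -8 (s(R) = -8/1 = -8*1 = -8)
X(Z, H) = 1/(-8 + Z)
r(L) = 4 + L (r(L) = ((4 + L)*5)/5 = (20 + 5*L)/5 = 4 + L)
r(X(4, 6))*A = (4 + 1/(-8 + 4))*176 = (4 + 1/(-4))*176 = (4 - ¼)*176 = (15/4)*176 = 660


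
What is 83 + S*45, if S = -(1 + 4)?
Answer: -142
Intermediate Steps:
S = -5 (S = -1*5 = -5)
83 + S*45 = 83 - 5*45 = 83 - 225 = -142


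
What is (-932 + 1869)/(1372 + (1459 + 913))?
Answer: 937/3744 ≈ 0.25027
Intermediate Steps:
(-932 + 1869)/(1372 + (1459 + 913)) = 937/(1372 + 2372) = 937/3744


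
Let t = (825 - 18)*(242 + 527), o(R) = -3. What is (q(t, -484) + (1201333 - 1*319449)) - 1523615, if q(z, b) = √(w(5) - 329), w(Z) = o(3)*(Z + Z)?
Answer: -641731 + I*√359 ≈ -6.4173e+5 + 18.947*I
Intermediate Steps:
t = 620583 (t = 807*769 = 620583)
w(Z) = -6*Z (w(Z) = -3*(Z + Z) = -6*Z)
q(z, b) = I*√359 (q(z, b) = √(-6*5 - 329) = √(-30 - 329) = √(-359) = I*√359)
(q(t, -484) + (1201333 - 1*319449)) - 1523615 = (I*√359 + (1201333 - 1*319449)) - 1523615 = (I*√359 + (1201333 - 319449)) - 1523615 = (I*√359 + 881884) - 1523615 = (881884 + I*√359) - 1523615 = -641731 + I*√359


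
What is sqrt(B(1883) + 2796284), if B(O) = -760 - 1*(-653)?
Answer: sqrt(2796177) ≈ 1672.2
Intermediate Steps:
B(O) = -107 (B(O) = -760 + 653 = -107)
sqrt(B(1883) + 2796284) = sqrt(-107 + 2796284) = sqrt(2796177)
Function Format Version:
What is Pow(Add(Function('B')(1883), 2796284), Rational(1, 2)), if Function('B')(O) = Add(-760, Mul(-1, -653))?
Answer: Pow(2796177, Rational(1, 2)) ≈ 1672.2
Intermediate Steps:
Function('B')(O) = -107 (Function('B')(O) = Add(-760, 653) = -107)
Pow(Add(Function('B')(1883), 2796284), Rational(1, 2)) = Pow(Add(-107, 2796284), Rational(1, 2)) = Pow(2796177, Rational(1, 2))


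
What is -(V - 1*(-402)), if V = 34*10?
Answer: -742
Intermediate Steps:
V = 340
-(V - 1*(-402)) = -(340 - 1*(-402)) = -(340 + 402) = -1*742 = -742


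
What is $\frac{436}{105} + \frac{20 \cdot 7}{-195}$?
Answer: $\frac{4688}{1365} \approx 3.4344$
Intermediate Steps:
$\frac{436}{105} + \frac{20 \cdot 7}{-195} = 436 \cdot \frac{1}{105} + 140 \left(- \frac{1}{195}\right) = \frac{436}{105} - \frac{28}{39} = \frac{4688}{1365}$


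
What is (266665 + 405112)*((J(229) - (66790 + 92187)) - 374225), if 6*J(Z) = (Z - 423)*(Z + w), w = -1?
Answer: -363145179998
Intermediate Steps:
J(Z) = (-1 + Z)*(-423 + Z)/6 (J(Z) = ((Z - 423)*(Z - 1))/6 = ((-423 + Z)*(-1 + Z))/6 = ((-1 + Z)*(-423 + Z))/6 = (-1 + Z)*(-423 + Z)/6)
(266665 + 405112)*((J(229) - (66790 + 92187)) - 374225) = (266665 + 405112)*(((141/2 - 212/3*229 + (⅙)*229²) - (66790 + 92187)) - 374225) = 671777*(((141/2 - 48548/3 + (⅙)*52441) - 1*158977) - 374225) = 671777*(((141/2 - 48548/3 + 52441/6) - 158977) - 374225) = 671777*((-7372 - 158977) - 374225) = 671777*(-166349 - 374225) = 671777*(-540574) = -363145179998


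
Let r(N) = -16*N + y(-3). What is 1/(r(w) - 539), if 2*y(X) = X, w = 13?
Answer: -2/1497 ≈ -0.0013360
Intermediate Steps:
y(X) = X/2
r(N) = -3/2 - 16*N (r(N) = -16*N + (½)*(-3) = -16*N - 3/2 = -3/2 - 16*N)
1/(r(w) - 539) = 1/((-3/2 - 16*13) - 539) = 1/((-3/2 - 208) - 539) = 1/(-419/2 - 539) = 1/(-1497/2) = -2/1497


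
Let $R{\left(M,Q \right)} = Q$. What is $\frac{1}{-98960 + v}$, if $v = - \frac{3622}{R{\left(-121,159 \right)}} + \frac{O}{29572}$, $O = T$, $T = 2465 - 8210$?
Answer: $- \frac{4701948}{465412797319} \approx -1.0103 \cdot 10^{-5}$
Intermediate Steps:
$T = -5745$ ($T = 2465 - 8210 = -5745$)
$O = -5745$
$v = - \frac{108023239}{4701948}$ ($v = - \frac{3622}{159} - \frac{5745}{29572} = - \frac{108023239}{4701948} \approx -22.974$)
$\frac{1}{-98960 + v} = \frac{1}{-98960 - \frac{108023239}{4701948}} = \frac{1}{- \frac{465412797319}{4701948}} = - \frac{4701948}{465412797319}$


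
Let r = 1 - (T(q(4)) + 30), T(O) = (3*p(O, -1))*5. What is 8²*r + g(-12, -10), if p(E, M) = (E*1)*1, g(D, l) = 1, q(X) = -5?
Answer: 2945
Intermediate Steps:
p(E, M) = E (p(E, M) = E*1 = E)
T(O) = 15*O (T(O) = (3*O)*5 = 15*O)
r = 46 (r = 1 - (15*(-5) + 30) = 1 - (-75 + 30) = 1 - 1*(-45) = 1 + 45 = 46)
8²*r + g(-12, -10) = 8²*46 + 1 = 64*46 + 1 = 2944 + 1 = 2945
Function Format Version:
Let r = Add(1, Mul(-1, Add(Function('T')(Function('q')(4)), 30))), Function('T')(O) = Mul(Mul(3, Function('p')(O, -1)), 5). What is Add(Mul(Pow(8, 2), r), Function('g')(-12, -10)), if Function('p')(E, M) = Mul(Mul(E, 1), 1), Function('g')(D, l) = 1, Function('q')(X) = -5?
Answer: 2945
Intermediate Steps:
Function('p')(E, M) = E (Function('p')(E, M) = Mul(E, 1) = E)
Function('T')(O) = Mul(15, O) (Function('T')(O) = Mul(Mul(3, O), 5) = Mul(15, O))
r = 46 (r = Add(1, Mul(-1, Add(Mul(15, -5), 30))) = Add(1, Mul(-1, Add(-75, 30))) = Add(1, Mul(-1, -45)) = Add(1, 45) = 46)
Add(Mul(Pow(8, 2), r), Function('g')(-12, -10)) = Add(Mul(Pow(8, 2), 46), 1) = Add(Mul(64, 46), 1) = Add(2944, 1) = 2945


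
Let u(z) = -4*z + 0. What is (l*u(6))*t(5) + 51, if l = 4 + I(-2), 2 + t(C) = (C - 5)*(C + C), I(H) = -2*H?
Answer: 435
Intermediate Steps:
t(C) = -2 + 2*C*(-5 + C) (t(C) = -2 + (C - 5)*(C + C) = -2 + (-5 + C)*(2*C) = -2 + 2*C*(-5 + C))
u(z) = -4*z
l = 8 (l = 4 - 2*(-2) = 4 + 4 = 8)
(l*u(6))*t(5) + 51 = (8*(-4*6))*(-2 - 10*5 + 2*5**2) + 51 = (8*(-24))*(-2 - 50 + 2*25) + 51 = -192*(-2 - 50 + 50) + 51 = -192*(-2) + 51 = 384 + 51 = 435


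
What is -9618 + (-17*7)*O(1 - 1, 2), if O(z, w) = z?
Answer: -9618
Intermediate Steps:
-9618 + (-17*7)*O(1 - 1, 2) = -9618 + (-17*7)*(1 - 1) = -9618 - 119*0 = -9618 + 0 = -9618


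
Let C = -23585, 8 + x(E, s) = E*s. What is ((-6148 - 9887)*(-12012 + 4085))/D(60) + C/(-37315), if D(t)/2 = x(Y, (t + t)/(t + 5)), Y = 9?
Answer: 12332032301063/1671712 ≈ 7.3769e+6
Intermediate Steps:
x(E, s) = -8 + E*s
D(t) = -16 + 36*t/(5 + t) (D(t) = 2*(-8 + 9*((t + t)/(t + 5))) = 2*(-8 + 9*((2*t)/(5 + t))) = 2*(-8 + 9*(2*t/(5 + t))) = 2*(-8 + 18*t/(5 + t)) = -16 + 36*t/(5 + t))
((-6148 - 9887)*(-12012 + 4085))/D(60) + C/(-37315) = ((-6148 - 9887)*(-12012 + 4085))/((20*(-4 + 60)/(5 + 60))) - 23585/(-37315) = (-16035*(-7927))/((20*56/65)) - 23585*(-1/37315) = 127109445/((20*(1/65)*56)) + 4717/7463 = 127109445/(224/13) + 4717/7463 = 127109445*(13/224) + 4717/7463 = 1652422785/224 + 4717/7463 = 12332032301063/1671712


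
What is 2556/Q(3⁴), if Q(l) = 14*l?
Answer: 142/63 ≈ 2.2540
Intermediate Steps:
2556/Q(3⁴) = 2556/((14*3⁴)) = 2556/((14*81)) = 2556/1134 = 2556*(1/1134) = 142/63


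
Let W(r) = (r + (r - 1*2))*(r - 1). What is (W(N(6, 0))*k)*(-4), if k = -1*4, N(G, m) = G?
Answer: 800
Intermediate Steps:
k = -4
W(r) = (-1 + r)*(-2 + 2*r) (W(r) = (r + (r - 2))*(-1 + r) = (r + (-2 + r))*(-1 + r) = (-2 + 2*r)*(-1 + r) = (-1 + r)*(-2 + 2*r))
(W(N(6, 0))*k)*(-4) = ((2 - 4*6 + 2*6**2)*(-4))*(-4) = ((2 - 24 + 2*36)*(-4))*(-4) = ((2 - 24 + 72)*(-4))*(-4) = (50*(-4))*(-4) = -200*(-4) = 800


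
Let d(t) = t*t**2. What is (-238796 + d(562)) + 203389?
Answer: 177468921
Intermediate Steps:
d(t) = t**3
(-238796 + d(562)) + 203389 = (-238796 + 562**3) + 203389 = (-238796 + 177504328) + 203389 = 177265532 + 203389 = 177468921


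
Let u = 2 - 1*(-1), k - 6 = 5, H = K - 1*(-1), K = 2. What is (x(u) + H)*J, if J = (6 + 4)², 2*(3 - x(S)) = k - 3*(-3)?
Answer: -400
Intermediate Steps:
H = 3 (H = 2 - 1*(-1) = 2 + 1 = 3)
k = 11 (k = 6 + 5 = 11)
u = 3 (u = 2 + 1 = 3)
x(S) = -7 (x(S) = 3 - (11 - 3*(-3))/2 = 3 - (11 + 9)/2 = 3 - ½*20 = 3 - 10 = -7)
J = 100 (J = 10² = 100)
(x(u) + H)*J = (-7 + 3)*100 = -4*100 = -400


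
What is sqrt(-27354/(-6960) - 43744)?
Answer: 9*I*sqrt(181656290)/580 ≈ 209.14*I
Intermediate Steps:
sqrt(-27354/(-6960) - 43744) = sqrt(-27354*(-1/6960) - 43744) = sqrt(4559/1160 - 43744) = sqrt(-50738481/1160) = 9*I*sqrt(181656290)/580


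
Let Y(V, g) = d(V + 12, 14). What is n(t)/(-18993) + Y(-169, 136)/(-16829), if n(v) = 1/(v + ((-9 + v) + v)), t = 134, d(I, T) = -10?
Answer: 74625661/125615846421 ≈ 0.00059408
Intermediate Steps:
Y(V, g) = -10
n(v) = 1/(-9 + 3*v) (n(v) = 1/(v + (-9 + 2*v)) = 1/(-9 + 3*v))
n(t)/(-18993) + Y(-169, 136)/(-16829) = (1/(3*(-3 + 134)))/(-18993) - 10/(-16829) = ((⅓)/131)*(-1/18993) - 10*(-1/16829) = ((⅓)*(1/131))*(-1/18993) + 10/16829 = (1/393)*(-1/18993) + 10/16829 = -1/7464249 + 10/16829 = 74625661/125615846421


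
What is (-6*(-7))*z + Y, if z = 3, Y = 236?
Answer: 362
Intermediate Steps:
(-6*(-7))*z + Y = -6*(-7)*3 + 236 = 42*3 + 236 = 126 + 236 = 362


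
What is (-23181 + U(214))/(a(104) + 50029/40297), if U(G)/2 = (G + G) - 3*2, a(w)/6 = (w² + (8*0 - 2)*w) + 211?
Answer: -900114089/2615889487 ≈ -0.34409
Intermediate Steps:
a(w) = 1266 - 12*w + 6*w² (a(w) = 6*((w² + (8*0 - 2)*w) + 211) = 6*((w² + (0 - 2)*w) + 211) = 6*((w² - 2*w) + 211) = 6*(211 + w² - 2*w) = 1266 - 12*w + 6*w²)
U(G) = -12 + 4*G (U(G) = 2*((G + G) - 3*2) = 2*(2*G - 6) = 2*(-6 + 2*G) = -12 + 4*G)
(-23181 + U(214))/(a(104) + 50029/40297) = (-23181 + (-12 + 4*214))/((1266 - 12*104 + 6*104²) + 50029/40297) = (-23181 + (-12 + 856))/((1266 - 1248 + 6*10816) + 50029*(1/40297)) = (-23181 + 844)/((1266 - 1248 + 64896) + 50029/40297) = -22337/(64914 + 50029/40297) = -22337/2615889487/40297 = -22337*40297/2615889487 = -900114089/2615889487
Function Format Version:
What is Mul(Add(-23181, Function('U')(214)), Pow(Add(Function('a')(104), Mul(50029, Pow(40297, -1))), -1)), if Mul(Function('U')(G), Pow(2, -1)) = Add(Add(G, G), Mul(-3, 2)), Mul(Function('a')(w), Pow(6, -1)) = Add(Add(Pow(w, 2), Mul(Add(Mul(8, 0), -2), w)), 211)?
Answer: Rational(-900114089, 2615889487) ≈ -0.34409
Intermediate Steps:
Function('a')(w) = Add(1266, Mul(-12, w), Mul(6, Pow(w, 2))) (Function('a')(w) = Mul(6, Add(Add(Pow(w, 2), Mul(Add(Mul(8, 0), -2), w)), 211)) = Mul(6, Add(Add(Pow(w, 2), Mul(Add(0, -2), w)), 211)) = Mul(6, Add(Add(Pow(w, 2), Mul(-2, w)), 211)) = Mul(6, Add(211, Pow(w, 2), Mul(-2, w))) = Add(1266, Mul(-12, w), Mul(6, Pow(w, 2))))
Function('U')(G) = Add(-12, Mul(4, G)) (Function('U')(G) = Mul(2, Add(Add(G, G), Mul(-3, 2))) = Mul(2, Add(Mul(2, G), -6)) = Mul(2, Add(-6, Mul(2, G))) = Add(-12, Mul(4, G)))
Mul(Add(-23181, Function('U')(214)), Pow(Add(Function('a')(104), Mul(50029, Pow(40297, -1))), -1)) = Mul(Add(-23181, Add(-12, Mul(4, 214))), Pow(Add(Add(1266, Mul(-12, 104), Mul(6, Pow(104, 2))), Mul(50029, Pow(40297, -1))), -1)) = Mul(Add(-23181, Add(-12, 856)), Pow(Add(Add(1266, -1248, Mul(6, 10816)), Mul(50029, Rational(1, 40297))), -1)) = Mul(Add(-23181, 844), Pow(Add(Add(1266, -1248, 64896), Rational(50029, 40297)), -1)) = Mul(-22337, Pow(Add(64914, Rational(50029, 40297)), -1)) = Mul(-22337, Pow(Rational(2615889487, 40297), -1)) = Mul(-22337, Rational(40297, 2615889487)) = Rational(-900114089, 2615889487)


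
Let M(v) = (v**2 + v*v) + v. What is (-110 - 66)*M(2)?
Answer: -1760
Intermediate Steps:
M(v) = v + 2*v**2 (M(v) = (v**2 + v**2) + v = 2*v**2 + v = v + 2*v**2)
(-110 - 66)*M(2) = (-110 - 66)*(2*(1 + 2*2)) = -352*(1 + 4) = -352*5 = -176*10 = -1760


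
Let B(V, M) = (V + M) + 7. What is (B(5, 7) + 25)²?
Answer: 1936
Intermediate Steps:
B(V, M) = 7 + M + V (B(V, M) = (M + V) + 7 = 7 + M + V)
(B(5, 7) + 25)² = ((7 + 7 + 5) + 25)² = (19 + 25)² = 44² = 1936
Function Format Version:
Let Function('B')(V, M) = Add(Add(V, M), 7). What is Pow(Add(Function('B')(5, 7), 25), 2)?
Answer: 1936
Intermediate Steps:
Function('B')(V, M) = Add(7, M, V) (Function('B')(V, M) = Add(Add(M, V), 7) = Add(7, M, V))
Pow(Add(Function('B')(5, 7), 25), 2) = Pow(Add(Add(7, 7, 5), 25), 2) = Pow(Add(19, 25), 2) = Pow(44, 2) = 1936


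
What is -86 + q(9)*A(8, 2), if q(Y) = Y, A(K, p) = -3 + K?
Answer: -41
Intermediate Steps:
-86 + q(9)*A(8, 2) = -86 + 9*(-3 + 8) = -86 + 9*5 = -86 + 45 = -41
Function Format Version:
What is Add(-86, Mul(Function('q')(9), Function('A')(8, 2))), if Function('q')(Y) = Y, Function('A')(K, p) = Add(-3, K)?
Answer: -41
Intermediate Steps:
Add(-86, Mul(Function('q')(9), Function('A')(8, 2))) = Add(-86, Mul(9, Add(-3, 8))) = Add(-86, Mul(9, 5)) = Add(-86, 45) = -41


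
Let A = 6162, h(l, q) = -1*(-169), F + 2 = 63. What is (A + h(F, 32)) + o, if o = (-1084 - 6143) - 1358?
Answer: -2254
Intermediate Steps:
F = 61 (F = -2 + 63 = 61)
h(l, q) = 169
o = -8585 (o = -7227 - 1358 = -8585)
(A + h(F, 32)) + o = (6162 + 169) - 8585 = 6331 - 8585 = -2254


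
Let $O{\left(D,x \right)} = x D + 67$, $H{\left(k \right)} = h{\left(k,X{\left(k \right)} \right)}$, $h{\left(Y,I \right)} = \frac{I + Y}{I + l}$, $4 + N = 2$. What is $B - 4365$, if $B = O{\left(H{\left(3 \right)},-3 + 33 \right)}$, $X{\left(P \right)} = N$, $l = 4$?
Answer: $-4283$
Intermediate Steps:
$N = -2$ ($N = -4 + 2 = -2$)
$X{\left(P \right)} = -2$
$h{\left(Y,I \right)} = \frac{I + Y}{4 + I}$ ($h{\left(Y,I \right)} = \frac{I + Y}{I + 4} = \frac{I + Y}{4 + I}$)
$H{\left(k \right)} = -1 + \frac{k}{2}$ ($H{\left(k \right)} = \frac{-2 + k}{4 - 2} = \frac{-2 + k}{2} = -1 + \frac{k}{2}$)
$O{\left(D,x \right)} = 67 + D x$ ($O{\left(D,x \right)} = D x + 67 = 67 + D x$)
$B = 82$ ($B = 67 + \left(-1 + \frac{1}{2} \cdot 3\right) \left(-3 + 33\right) = 67 + \left(-1 + \frac{3}{2}\right) 30 = 67 + \frac{1}{2} \cdot 30 = 67 + 15 = 82$)
$B - 4365 = 82 - 4365 = -4283$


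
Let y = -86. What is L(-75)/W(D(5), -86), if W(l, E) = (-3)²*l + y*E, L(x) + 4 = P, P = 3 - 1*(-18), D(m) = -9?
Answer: 17/7315 ≈ 0.0023240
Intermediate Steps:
P = 21 (P = 3 + 18 = 21)
L(x) = 17 (L(x) = -4 + 21 = 17)
W(l, E) = -86*E + 9*l (W(l, E) = (-3)²*l - 86*E = 9*l - 86*E = -86*E + 9*l)
L(-75)/W(D(5), -86) = 17/(-86*(-86) + 9*(-9)) = 17/(7396 - 81) = 17/7315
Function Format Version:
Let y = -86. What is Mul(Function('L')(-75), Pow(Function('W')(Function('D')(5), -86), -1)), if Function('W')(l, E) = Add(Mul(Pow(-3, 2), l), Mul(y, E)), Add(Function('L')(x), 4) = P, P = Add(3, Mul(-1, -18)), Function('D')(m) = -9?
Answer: Rational(17, 7315) ≈ 0.0023240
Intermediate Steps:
P = 21 (P = Add(3, 18) = 21)
Function('L')(x) = 17 (Function('L')(x) = Add(-4, 21) = 17)
Function('W')(l, E) = Add(Mul(-86, E), Mul(9, l)) (Function('W')(l, E) = Add(Mul(Pow(-3, 2), l), Mul(-86, E)) = Add(Mul(9, l), Mul(-86, E)) = Add(Mul(-86, E), Mul(9, l)))
Mul(Function('L')(-75), Pow(Function('W')(Function('D')(5), -86), -1)) = Mul(17, Pow(Add(Mul(-86, -86), Mul(9, -9)), -1)) = Mul(17, Pow(Add(7396, -81), -1)) = Mul(17, Pow(7315, -1)) = Mul(17, Rational(1, 7315)) = Rational(17, 7315)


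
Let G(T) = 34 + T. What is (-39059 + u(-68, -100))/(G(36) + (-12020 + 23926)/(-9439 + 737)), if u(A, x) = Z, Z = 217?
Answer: -169001542/298617 ≈ -565.95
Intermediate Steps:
u(A, x) = 217
(-39059 + u(-68, -100))/(G(36) + (-12020 + 23926)/(-9439 + 737)) = (-39059 + 217)/((34 + 36) + (-12020 + 23926)/(-9439 + 737)) = -38842/(70 + 11906/(-8702)) = -38842/(70 + 11906*(-1/8702)) = -38842/(70 - 5953/4351) = -38842/298617/4351 = -38842*4351/298617 = -169001542/298617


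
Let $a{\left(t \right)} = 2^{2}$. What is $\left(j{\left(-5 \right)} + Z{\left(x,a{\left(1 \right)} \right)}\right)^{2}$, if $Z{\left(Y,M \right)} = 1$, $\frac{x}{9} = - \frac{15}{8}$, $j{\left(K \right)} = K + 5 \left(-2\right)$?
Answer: $196$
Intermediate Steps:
$a{\left(t \right)} = 4$
$j{\left(K \right)} = -10 + K$ ($j{\left(K \right)} = K - 10 = -10 + K$)
$x = - \frac{135}{8}$ ($x = 9 \left(- \frac{15}{8}\right) = - \frac{135}{8} \approx -16.875$)
$\left(j{\left(-5 \right)} + Z{\left(x,a{\left(1 \right)} \right)}\right)^{2} = \left(\left(-10 - 5\right) + 1\right)^{2} = \left(-15 + 1\right)^{2} = \left(-14\right)^{2} = 196$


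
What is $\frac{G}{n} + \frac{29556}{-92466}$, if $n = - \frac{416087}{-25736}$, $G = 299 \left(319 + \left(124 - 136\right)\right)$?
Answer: $\frac{12134886721922}{2137438919} \approx 5677.3$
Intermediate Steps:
$G = 91793$ ($G = 299 \left(319 + \left(124 - 136\right)\right) = 299 \left(319 - 12\right) = 299 \cdot 307 = 91793$)
$n = \frac{416087}{25736}$ ($n = \left(-416087\right) \left(- \frac{1}{25736}\right) = \frac{416087}{25736} \approx 16.168$)
$\frac{G}{n} + \frac{29556}{-92466} = \frac{91793}{\frac{416087}{25736}} + \frac{29556}{-92466} = 91793 \cdot \frac{25736}{416087} + 29556 \left(- \frac{1}{92466}\right) = \frac{2362384648}{416087} - \frac{1642}{5137} = \frac{12134886721922}{2137438919}$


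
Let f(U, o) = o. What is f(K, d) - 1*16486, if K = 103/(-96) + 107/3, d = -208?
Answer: -16694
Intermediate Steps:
K = 1107/32 (K = 103*(-1/96) + 107*(1/3) = -103/96 + 107/3 = 1107/32 ≈ 34.594)
f(K, d) - 1*16486 = -208 - 1*16486 = -208 - 16486 = -16694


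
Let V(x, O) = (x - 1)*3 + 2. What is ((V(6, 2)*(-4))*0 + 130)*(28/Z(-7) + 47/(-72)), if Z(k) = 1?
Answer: 127985/36 ≈ 3555.1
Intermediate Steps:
V(x, O) = -1 + 3*x (V(x, O) = (-1 + x)*3 + 2 = (-3 + 3*x) + 2 = -1 + 3*x)
((V(6, 2)*(-4))*0 + 130)*(28/Z(-7) + 47/(-72)) = (((-1 + 3*6)*(-4))*0 + 130)*(28/1 + 47/(-72)) = (((-1 + 18)*(-4))*0 + 130)*(28*1 + 47*(-1/72)) = ((17*(-4))*0 + 130)*(28 - 47/72) = (-68*0 + 130)*(1969/72) = (0 + 130)*(1969/72) = 130*(1969/72) = 127985/36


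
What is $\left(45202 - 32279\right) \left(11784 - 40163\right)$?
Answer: $-366741817$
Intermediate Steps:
$\left(45202 - 32279\right) \left(11784 - 40163\right) = 12923 \left(-28379\right) = -366741817$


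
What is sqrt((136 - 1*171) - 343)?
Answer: 3*I*sqrt(42) ≈ 19.442*I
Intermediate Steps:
sqrt((136 - 1*171) - 343) = sqrt((136 - 171) - 343) = sqrt(-35 - 343) = sqrt(-378) = 3*I*sqrt(42)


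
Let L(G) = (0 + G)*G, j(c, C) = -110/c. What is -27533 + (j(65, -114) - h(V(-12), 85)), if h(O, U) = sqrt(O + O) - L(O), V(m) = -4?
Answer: -357743/13 - 2*I*sqrt(2) ≈ -27519.0 - 2.8284*I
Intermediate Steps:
L(G) = G**2 (L(G) = G*G = G**2)
h(O, U) = -O**2 + sqrt(2)*sqrt(O) (h(O, U) = sqrt(O + O) - O**2 = sqrt(2*O) - O**2 = sqrt(2)*sqrt(O) - O**2 = -O**2 + sqrt(2)*sqrt(O))
-27533 + (j(65, -114) - h(V(-12), 85)) = -27533 + (-110/65 - (-1*(-4)**2 + sqrt(2)*sqrt(-4))) = -27533 + (-110*1/65 - (-1*16 + sqrt(2)*(2*I))) = -27533 + (-22/13 - (-16 + 2*I*sqrt(2))) = -27533 + (-22/13 + (16 - 2*I*sqrt(2))) = -27533 + (186/13 - 2*I*sqrt(2)) = -357743/13 - 2*I*sqrt(2)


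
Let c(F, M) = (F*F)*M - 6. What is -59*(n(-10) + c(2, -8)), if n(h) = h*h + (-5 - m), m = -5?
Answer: -3658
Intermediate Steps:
c(F, M) = -6 + M*F**2 (c(F, M) = F**2*M - 6 = M*F**2 - 6 = -6 + M*F**2)
n(h) = h**2 (n(h) = h*h + (-5 - 1*(-5)) = h**2 + (-5 + 5) = h**2 + 0 = h**2)
-59*(n(-10) + c(2, -8)) = -59*((-10)**2 + (-6 - 8*2**2)) = -59*(100 + (-6 - 8*4)) = -59*(100 + (-6 - 32)) = -59*(100 - 38) = -59*62 = -3658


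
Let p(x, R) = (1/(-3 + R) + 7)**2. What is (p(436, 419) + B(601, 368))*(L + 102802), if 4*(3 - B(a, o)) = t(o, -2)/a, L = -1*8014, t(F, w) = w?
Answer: 128246587320105/26001664 ≈ 4.9322e+6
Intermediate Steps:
L = -8014
B(a, o) = 3 + 1/(2*a) (B(a, o) = 3 - (-1)/(2*a) = 3 + 1/(2*a))
p(x, R) = (7 + 1/(-3 + R))**2
(p(436, 419) + B(601, 368))*(L + 102802) = ((-20 + 7*419)**2/(-3 + 419)**2 + (3 + (1/2)/601))*(-8014 + 102802) = ((-20 + 2933)**2/416**2 + (3 + (1/2)*(1/601)))*94788 = (2913**2*(1/173056) + (3 + 1/1202))*94788 = (8485569*(1/173056) + 3607/1202)*94788 = (8485569/173056 + 3607/1202)*94788 = (5411933465/104006656)*94788 = 128246587320105/26001664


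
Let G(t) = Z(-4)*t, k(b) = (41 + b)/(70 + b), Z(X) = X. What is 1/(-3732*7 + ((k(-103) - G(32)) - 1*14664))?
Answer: -33/1341718 ≈ -2.4595e-5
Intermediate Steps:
k(b) = (41 + b)/(70 + b)
G(t) = -4*t
1/(-3732*7 + ((k(-103) - G(32)) - 1*14664)) = 1/(-3732*7 + (((41 - 103)/(70 - 103) - (-4)*32) - 1*14664)) = 1/(-26124 + ((-62/(-33) - 1*(-128)) - 14664)) = 1/(-26124 + ((-1/33*(-62) + 128) - 14664)) = 1/(-26124 + ((62/33 + 128) - 14664)) = 1/(-26124 + (4286/33 - 14664)) = 1/(-26124 - 479626/33) = 1/(-1341718/33) = -33/1341718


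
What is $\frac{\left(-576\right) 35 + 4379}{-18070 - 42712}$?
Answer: $\frac{15781}{60782} \approx 0.25963$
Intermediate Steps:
$\frac{\left(-576\right) 35 + 4379}{-18070 - 42712} = \frac{-20160 + 4379}{-60782} = \left(-15781\right) \left(- \frac{1}{60782}\right) = \frac{15781}{60782}$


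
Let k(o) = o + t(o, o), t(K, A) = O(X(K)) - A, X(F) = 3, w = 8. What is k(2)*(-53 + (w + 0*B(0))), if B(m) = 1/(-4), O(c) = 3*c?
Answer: -405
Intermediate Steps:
t(K, A) = 9 - A (t(K, A) = 3*3 - A = 9 - A)
B(m) = -¼
k(o) = 9 (k(o) = o + (9 - o) = 9)
k(2)*(-53 + (w + 0*B(0))) = 9*(-53 + (8 + 0*(-¼))) = 9*(-53 + (8 + 0)) = 9*(-53 + 8) = 9*(-45) = -405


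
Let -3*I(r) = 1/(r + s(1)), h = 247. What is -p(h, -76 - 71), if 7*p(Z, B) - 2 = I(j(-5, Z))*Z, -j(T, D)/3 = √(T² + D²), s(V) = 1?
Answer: -3296077/11535405 - 247*√61034/3845135 ≈ -0.30161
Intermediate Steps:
j(T, D) = -3*√(D² + T²) (j(T, D) = -3*√(T² + D²) = -3*√(D² + T²))
I(r) = -1/(3*(1 + r)) (I(r) = -1/(3*(r + 1)) = -1/(3*(1 + r)))
p(Z, B) = 2/7 - Z/(7*(3 - 9*√(25 + Z²))) (p(Z, B) = 2/7 + ((-1/(3 + 3*(-3*√(Z² + (-5)²))))*Z)/7 = 2/7 + ((-1/(3 + 3*(-3*√(Z² + 25))))*Z)/7 = 2/7 + ((-1/(3 + 3*(-3*√(25 + Z²))))*Z)/7 = 2/7 + ((-1/(3 - 9*√(25 + Z²)))*Z)/7 = 2/7 + (-Z/(3 - 9*√(25 + Z²)))/7 = 2/7 - Z/(7*(3 - 9*√(25 + Z²))))
-p(h, -76 - 71) = -(6 - 1*247 - 18*√(25 + 247²))/(21*(1 - 3*√(25 + 247²))) = -(6 - 247 - 18*√(25 + 61009))/(21*(1 - 3*√(25 + 61009))) = -(6 - 247 - 18*√61034)/(21*(1 - 3*√61034)) = -(-241 - 18*√61034)/(21*(1 - 3*√61034))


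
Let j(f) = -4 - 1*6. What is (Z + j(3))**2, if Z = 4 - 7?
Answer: 169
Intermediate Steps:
Z = -3
j(f) = -10 (j(f) = -4 - 6 = -10)
(Z + j(3))**2 = (-3 - 10)**2 = (-13)**2 = 169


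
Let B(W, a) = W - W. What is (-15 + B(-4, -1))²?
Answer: 225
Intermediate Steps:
B(W, a) = 0
(-15 + B(-4, -1))² = (-15 + 0)² = (-15)² = 225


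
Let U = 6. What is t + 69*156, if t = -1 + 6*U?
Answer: 10799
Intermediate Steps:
t = 35 (t = -1 + 6*6 = -1 + 36 = 35)
t + 69*156 = 35 + 69*156 = 35 + 10764 = 10799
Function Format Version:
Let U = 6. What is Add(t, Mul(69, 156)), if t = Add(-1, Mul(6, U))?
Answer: 10799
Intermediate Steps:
t = 35 (t = Add(-1, Mul(6, 6)) = Add(-1, 36) = 35)
Add(t, Mul(69, 156)) = Add(35, Mul(69, 156)) = Add(35, 10764) = 10799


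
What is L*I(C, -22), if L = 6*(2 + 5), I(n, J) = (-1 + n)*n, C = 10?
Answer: 3780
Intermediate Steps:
I(n, J) = n*(-1 + n)
L = 42 (L = 6*7 = 42)
L*I(C, -22) = 42*(10*(-1 + 10)) = 42*(10*9) = 42*90 = 3780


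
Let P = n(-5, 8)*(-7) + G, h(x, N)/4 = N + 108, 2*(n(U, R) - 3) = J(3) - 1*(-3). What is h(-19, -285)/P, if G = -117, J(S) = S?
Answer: 236/53 ≈ 4.4528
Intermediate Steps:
n(U, R) = 6 (n(U, R) = 3 + (3 - 1*(-3))/2 = 3 + (3 + 3)/2 = 3 + (½)*6 = 3 + 3 = 6)
h(x, N) = 432 + 4*N (h(x, N) = 4*(N + 108) = 4*(108 + N) = 432 + 4*N)
P = -159 (P = 6*(-7) - 117 = -42 - 117 = -159)
h(-19, -285)/P = (432 + 4*(-285))/(-159) = (432 - 1140)*(-1/159) = -708*(-1/159) = 236/53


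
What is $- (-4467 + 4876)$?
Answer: $-409$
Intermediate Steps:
$- (-4467 + 4876) = \left(-1\right) 409 = -409$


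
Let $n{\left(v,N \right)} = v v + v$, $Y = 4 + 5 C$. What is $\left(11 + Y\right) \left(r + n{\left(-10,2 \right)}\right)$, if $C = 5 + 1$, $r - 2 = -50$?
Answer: $1890$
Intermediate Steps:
$r = -48$ ($r = 2 - 50 = -48$)
$C = 6$
$Y = 34$ ($Y = 4 + 5 \cdot 6 = 4 + 30 = 34$)
$n{\left(v,N \right)} = v + v^{2}$ ($n{\left(v,N \right)} = v^{2} + v = v + v^{2}$)
$\left(11 + Y\right) \left(r + n{\left(-10,2 \right)}\right) = \left(11 + 34\right) \left(-48 - 10 \left(1 - 10\right)\right) = 45 \left(-48 - -90\right) = 45 \left(-48 + 90\right) = 45 \cdot 42 = 1890$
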